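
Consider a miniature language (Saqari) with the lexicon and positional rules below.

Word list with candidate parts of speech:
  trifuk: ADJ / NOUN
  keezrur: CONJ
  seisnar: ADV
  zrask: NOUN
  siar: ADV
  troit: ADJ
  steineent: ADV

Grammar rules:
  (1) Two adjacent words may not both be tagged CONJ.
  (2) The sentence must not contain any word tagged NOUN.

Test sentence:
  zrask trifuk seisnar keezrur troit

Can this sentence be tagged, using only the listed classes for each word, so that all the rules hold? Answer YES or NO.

NO

Candidates per position — 1:zrask {NOUN}; 2:trifuk {ADJ,NOUN}; 3:seisnar {ADV}; 4:keezrur {CONJ}; 5:troit {ADJ}.
Rule 2 cannot be satisfied by any choice of tags from the lexicon.
So there is no consistent tagging.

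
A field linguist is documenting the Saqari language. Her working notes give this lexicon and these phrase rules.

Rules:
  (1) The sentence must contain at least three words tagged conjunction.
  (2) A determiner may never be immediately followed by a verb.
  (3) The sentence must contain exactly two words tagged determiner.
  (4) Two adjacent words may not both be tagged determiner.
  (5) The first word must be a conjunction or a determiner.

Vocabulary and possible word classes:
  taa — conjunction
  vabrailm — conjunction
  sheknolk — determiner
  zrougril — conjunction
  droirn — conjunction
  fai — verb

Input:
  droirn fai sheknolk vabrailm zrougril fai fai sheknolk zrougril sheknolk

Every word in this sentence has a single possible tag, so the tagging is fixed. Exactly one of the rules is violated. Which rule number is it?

Fixed tagging: conjunction verb determiner conjunction conjunction verb verb determiner conjunction determiner.
Applying the rules: R1 ✓, R2 ✓, R3 ✗, R4 ✓, R5 ✓.
Only rule 3 fails.

3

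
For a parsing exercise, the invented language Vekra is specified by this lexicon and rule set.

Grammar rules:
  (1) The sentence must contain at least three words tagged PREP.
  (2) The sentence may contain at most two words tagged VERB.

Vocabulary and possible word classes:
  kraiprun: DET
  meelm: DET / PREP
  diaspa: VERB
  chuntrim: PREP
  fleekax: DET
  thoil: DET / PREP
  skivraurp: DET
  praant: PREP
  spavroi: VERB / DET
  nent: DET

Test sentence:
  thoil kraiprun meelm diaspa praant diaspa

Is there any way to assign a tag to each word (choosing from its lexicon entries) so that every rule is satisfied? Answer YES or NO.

YES

Candidates per position — 1:thoil {DET,PREP}; 2:kraiprun {DET}; 3:meelm {DET,PREP}; 4:diaspa {VERB}; 5:praant {PREP}; 6:diaspa {VERB}.
One satisfying assignment: PREP DET PREP VERB PREP VERB.
Verifying each rule — rule 1 satisfied; rule 2 satisfied.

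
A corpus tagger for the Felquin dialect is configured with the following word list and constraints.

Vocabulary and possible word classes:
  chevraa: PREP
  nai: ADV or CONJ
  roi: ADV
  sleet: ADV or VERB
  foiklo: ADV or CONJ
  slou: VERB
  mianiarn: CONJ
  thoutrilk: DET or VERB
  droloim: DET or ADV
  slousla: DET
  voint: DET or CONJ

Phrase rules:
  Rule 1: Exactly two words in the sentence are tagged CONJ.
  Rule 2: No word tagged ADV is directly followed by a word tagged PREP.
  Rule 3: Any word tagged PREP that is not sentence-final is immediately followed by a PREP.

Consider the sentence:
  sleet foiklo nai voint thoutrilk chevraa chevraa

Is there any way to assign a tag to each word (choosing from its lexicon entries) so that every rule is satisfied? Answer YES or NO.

YES

Candidates per position — 1:sleet {ADV,VERB}; 2:foiklo {ADV,CONJ}; 3:nai {ADV,CONJ}; 4:voint {DET,CONJ}; 5:thoutrilk {DET,VERB}; 6:chevraa {PREP}; 7:chevraa {PREP}.
One satisfying assignment: ADV CONJ CONJ DET VERB PREP PREP.
Checking: rule 1 satisfied; rule 2 satisfied; rule 3 satisfied.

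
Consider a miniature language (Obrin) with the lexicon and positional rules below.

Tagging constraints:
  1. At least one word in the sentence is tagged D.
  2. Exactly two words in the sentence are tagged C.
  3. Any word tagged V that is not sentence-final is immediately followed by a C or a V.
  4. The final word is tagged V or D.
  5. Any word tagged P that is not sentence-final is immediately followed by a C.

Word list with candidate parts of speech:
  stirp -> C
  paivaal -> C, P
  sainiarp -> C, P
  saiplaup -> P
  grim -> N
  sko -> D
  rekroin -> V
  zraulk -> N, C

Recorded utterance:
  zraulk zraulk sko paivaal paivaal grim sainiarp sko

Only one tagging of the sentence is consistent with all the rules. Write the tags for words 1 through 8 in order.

Candidates per position — 1:zraulk {N,C}; 2:zraulk {N,C}; 3:sko {D}; 4:paivaal {C,P}; 5:paivaal {C,P}; 6:grim {N}; 7:sainiarp {C,P}; 8:sko {D}.
Position 5: P is ruled out by rule 5; that leaves C.
Position 7: P is ruled out by rule 5; that leaves C.
Position 1: C is ruled out by rule 2; that leaves N.
Position 2: C is ruled out by rule 2; that leaves N.
Position 4: C is ruled out by rule 2; that leaves P.
So the tagging must be: N N D P C N C D.
Checking: rule 1 holds; rule 2 holds; rule 3 holds; rule 4 holds; rule 5 holds.

N N D P C N C D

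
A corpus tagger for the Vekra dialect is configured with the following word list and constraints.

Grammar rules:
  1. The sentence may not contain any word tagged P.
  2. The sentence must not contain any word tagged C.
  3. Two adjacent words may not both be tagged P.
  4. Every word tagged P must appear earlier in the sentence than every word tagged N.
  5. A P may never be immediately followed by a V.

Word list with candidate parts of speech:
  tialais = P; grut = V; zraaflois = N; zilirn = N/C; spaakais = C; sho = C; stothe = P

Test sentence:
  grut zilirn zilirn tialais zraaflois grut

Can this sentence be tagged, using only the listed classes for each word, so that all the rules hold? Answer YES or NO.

Candidates per position — 1:grut {V}; 2:zilirn {N,C}; 3:zilirn {N,C}; 4:tialais {P}; 5:zraaflois {N}; 6:grut {V}.
Rule 1 cannot be satisfied by any choice of tags from the lexicon.
So there is no consistent tagging.

NO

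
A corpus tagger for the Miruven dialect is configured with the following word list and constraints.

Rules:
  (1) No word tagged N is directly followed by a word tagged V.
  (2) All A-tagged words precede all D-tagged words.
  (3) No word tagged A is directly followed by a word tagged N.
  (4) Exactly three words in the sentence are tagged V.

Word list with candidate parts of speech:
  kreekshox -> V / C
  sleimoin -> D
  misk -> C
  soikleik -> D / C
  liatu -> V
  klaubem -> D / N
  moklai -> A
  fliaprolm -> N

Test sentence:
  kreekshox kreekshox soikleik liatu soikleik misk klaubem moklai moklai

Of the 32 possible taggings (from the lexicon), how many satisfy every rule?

1

Candidates per position — 1:kreekshox {V,C}; 2:kreekshox {V,C}; 3:soikleik {D,C}; 4:liatu {V}; 5:soikleik {D,C}; 6:misk {C}; 7:klaubem {D,N}; 8:moklai {A}; 9:moklai {A}.
There are 32 candidate sequences in total.
The sequences that satisfy every rule: V V C V C C N A A.
Count = 1.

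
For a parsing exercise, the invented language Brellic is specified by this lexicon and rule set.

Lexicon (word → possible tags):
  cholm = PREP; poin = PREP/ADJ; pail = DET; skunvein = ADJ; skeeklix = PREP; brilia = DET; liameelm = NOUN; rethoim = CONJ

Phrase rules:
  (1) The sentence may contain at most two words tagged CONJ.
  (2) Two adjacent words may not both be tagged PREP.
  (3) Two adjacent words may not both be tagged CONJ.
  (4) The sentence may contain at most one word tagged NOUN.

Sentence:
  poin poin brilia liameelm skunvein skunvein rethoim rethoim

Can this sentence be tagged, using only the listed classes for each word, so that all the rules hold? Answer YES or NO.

NO

Candidates per position — 1:poin {PREP,ADJ}; 2:poin {PREP,ADJ}; 3:brilia {DET}; 4:liameelm {NOUN}; 5:skunvein {ADJ}; 6:skunvein {ADJ}; 7:rethoim {CONJ}; 8:rethoim {CONJ}.
Rule 3 cannot be satisfied by any choice of tags from the lexicon.
So there is no consistent tagging.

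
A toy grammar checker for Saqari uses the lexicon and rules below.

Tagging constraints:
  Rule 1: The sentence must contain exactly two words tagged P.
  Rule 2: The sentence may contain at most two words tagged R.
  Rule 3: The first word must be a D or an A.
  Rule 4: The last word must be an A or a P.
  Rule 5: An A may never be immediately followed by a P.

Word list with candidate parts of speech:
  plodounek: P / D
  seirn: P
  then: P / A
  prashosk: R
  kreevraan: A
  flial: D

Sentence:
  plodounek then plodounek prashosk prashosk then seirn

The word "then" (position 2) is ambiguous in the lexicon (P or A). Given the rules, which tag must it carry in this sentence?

Candidates per position — 1:plodounek {P,D}; 2:then {P,A}; 3:plodounek {P,D}; 4:prashosk {R}; 5:prashosk {R}; 6:then {P,A}; 7:seirn {P}.
Word 1 cannot be P — rule 3 would then fail for every completion. It is D.
Word 6 cannot be A — rule 5 would then fail for every completion. It is P.
Word 2 cannot be P — rule 1 would then fail for every completion. It is A.
Word 3 cannot be P — rule 1 would then fail for every completion. It is D.
The only consistent sequence is: D A D R R P P.
Verifying each rule — rule 1 ✓; rule 2 ✓; rule 3 ✓; rule 4 ✓; rule 5 ✓.

A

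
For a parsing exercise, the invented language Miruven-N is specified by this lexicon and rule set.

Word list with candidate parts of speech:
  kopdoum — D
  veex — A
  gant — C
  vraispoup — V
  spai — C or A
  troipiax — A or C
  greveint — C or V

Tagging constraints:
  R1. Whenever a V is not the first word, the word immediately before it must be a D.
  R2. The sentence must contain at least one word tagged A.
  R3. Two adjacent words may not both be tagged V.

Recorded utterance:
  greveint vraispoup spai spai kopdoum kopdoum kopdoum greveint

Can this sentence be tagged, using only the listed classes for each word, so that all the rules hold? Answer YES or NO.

Candidates per position — 1:greveint {C,V}; 2:vraispoup {V}; 3:spai {C,A}; 4:spai {C,A}; 5:kopdoum {D}; 6:kopdoum {D}; 7:kopdoum {D}; 8:greveint {C,V}.
Rule 1 cannot be satisfied by any choice of tags from the lexicon.
So there is no consistent tagging.

NO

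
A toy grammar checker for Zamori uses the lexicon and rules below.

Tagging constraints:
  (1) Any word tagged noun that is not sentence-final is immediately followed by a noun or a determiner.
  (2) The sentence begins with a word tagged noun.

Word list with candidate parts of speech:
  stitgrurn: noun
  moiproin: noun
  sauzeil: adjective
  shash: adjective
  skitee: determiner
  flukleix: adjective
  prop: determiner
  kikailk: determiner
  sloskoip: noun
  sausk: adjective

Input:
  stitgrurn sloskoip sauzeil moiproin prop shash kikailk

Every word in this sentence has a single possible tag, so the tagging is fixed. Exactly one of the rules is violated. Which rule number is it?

1

Fixed tagging: noun noun adjective noun determiner adjective determiner.
Applying the rules: R1 ✗, R2 ✓.
Only rule 1 fails.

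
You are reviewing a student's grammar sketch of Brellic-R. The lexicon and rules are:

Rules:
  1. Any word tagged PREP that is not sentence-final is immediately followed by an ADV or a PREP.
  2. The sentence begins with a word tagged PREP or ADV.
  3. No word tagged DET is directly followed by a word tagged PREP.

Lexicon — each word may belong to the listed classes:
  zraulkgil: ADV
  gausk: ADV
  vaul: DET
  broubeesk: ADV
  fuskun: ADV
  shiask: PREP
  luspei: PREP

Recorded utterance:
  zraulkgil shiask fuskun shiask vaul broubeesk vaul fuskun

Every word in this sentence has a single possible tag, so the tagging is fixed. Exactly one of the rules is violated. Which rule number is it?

Fixed tagging: ADV PREP ADV PREP DET ADV DET ADV.
Rule check: R1 ✗, R2 ✓, R3 ✓.
Only rule 1 fails.

1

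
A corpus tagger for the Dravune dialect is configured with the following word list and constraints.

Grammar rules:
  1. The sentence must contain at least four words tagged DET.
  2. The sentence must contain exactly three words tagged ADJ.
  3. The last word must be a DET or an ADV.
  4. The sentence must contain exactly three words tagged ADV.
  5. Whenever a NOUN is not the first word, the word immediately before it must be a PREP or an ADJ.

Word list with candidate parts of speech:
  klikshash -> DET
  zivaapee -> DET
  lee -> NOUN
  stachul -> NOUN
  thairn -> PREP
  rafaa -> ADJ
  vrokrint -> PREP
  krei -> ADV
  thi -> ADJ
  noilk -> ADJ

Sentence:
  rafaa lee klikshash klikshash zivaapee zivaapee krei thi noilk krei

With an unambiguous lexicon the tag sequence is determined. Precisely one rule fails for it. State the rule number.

Fixed tagging: ADJ NOUN DET DET DET DET ADV ADJ ADJ ADV.
Applying the rules: R1 ✓, R2 ✓, R3 ✓, R4 ✗, R5 ✓.
Only rule 4 fails.

4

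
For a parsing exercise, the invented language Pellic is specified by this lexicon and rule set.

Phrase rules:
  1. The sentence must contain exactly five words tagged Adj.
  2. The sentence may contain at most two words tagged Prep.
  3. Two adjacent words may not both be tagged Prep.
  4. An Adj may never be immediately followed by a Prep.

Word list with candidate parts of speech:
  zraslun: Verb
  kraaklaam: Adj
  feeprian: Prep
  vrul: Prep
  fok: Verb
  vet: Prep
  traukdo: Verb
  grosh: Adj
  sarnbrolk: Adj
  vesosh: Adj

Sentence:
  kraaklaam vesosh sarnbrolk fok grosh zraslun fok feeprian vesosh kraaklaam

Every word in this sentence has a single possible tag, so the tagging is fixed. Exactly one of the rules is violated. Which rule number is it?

Fixed tagging: Adj Adj Adj Verb Adj Verb Verb Prep Adj Adj.
Checking each rule: R1 fail, R2 pass, R3 pass, R4 pass.
Only rule 1 fails.

1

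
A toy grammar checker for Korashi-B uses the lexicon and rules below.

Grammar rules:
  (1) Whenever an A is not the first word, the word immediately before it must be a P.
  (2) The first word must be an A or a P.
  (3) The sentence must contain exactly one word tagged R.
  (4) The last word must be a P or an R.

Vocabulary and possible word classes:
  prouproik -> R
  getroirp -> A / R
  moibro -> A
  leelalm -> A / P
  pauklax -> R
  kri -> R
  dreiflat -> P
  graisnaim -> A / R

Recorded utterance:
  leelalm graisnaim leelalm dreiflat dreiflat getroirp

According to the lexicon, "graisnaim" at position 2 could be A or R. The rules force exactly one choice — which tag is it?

A

Candidates per position — 1:leelalm {A,P}; 2:graisnaim {A,R}; 3:leelalm {A,P}; 4:dreiflat {P}; 5:dreiflat {P}; 6:getroirp {A,R}.
Position 3: tagging it A would leave rule 1 unsatisfiable, so it must be P.
Position 6: tagging it A would leave rule 4 unsatisfiable, so it must be R.
Position 2: tagging it R would leave rule 3 unsatisfiable, so it must be A.
Position 1: tagging it A would leave rule 1 unsatisfiable, so it must be P.
That leaves exactly one tagging: P A P P P R.
Check: rule 1 ✓; rule 2 ✓; rule 3 ✓; rule 4 ✓.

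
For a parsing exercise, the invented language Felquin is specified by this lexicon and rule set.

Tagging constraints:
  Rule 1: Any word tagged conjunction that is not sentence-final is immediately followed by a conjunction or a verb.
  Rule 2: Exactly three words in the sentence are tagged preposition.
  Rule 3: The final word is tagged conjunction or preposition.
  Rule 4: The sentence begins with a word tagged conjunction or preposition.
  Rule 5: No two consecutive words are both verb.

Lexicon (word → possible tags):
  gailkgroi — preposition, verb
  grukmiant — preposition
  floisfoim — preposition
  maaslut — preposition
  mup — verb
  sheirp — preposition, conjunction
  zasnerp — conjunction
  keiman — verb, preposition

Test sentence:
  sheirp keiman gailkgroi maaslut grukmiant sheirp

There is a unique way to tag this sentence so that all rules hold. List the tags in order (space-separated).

conjunction verb preposition preposition preposition conjunction

Candidates per position — 1:sheirp {preposition,conjunction}; 2:keiman {verb,preposition}; 3:gailkgroi {preposition,verb}; 4:maaslut {preposition}; 5:grukmiant {preposition}; 6:sheirp {preposition,conjunction}.
The remaining ambiguous positions (1, 2, 3, 6) are resolved jointly — only one combination satisfies every rule.
So the tagging must be: conjunction verb preposition preposition preposition conjunction.
Verifying each rule — rule 1 holds; rule 2 holds; rule 3 holds; rule 4 holds; rule 5 holds.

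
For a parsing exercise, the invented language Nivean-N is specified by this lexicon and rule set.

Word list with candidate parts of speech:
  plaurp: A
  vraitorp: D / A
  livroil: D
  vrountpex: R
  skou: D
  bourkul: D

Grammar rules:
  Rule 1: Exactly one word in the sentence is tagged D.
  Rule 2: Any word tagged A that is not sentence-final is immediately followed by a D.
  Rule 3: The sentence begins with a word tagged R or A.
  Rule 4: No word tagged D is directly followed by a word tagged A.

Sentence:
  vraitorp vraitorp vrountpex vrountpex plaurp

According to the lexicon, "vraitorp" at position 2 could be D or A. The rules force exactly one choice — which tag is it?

Candidates per position — 1:vraitorp {D,A}; 2:vraitorp {D,A}; 3:vrountpex {R}; 4:vrountpex {R}; 5:plaurp {A}.
If word 1 were D, no tagging could satisfy rule 3; so word 1 is A.
If word 2 were A, no tagging could satisfy rule 1; so word 2 is D.
The unique satisfying tagging is: A D R R A.
Check: rule 1 ✓; rule 2 ✓; rule 3 ✓; rule 4 ✓.

D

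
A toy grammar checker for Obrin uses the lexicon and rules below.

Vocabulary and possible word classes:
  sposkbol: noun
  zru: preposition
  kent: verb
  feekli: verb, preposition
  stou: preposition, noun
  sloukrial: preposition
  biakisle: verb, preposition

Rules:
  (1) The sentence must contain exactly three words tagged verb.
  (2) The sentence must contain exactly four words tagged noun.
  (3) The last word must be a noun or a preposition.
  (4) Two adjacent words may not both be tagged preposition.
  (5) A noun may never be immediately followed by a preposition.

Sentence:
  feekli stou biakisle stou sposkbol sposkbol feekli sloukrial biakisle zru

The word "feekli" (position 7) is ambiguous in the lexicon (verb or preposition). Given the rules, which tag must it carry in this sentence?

verb

Candidates per position — 1:feekli {verb,preposition}; 2:stou {preposition,noun}; 3:biakisle {verb,preposition}; 4:stou {preposition,noun}; 5:sposkbol {noun}; 6:sposkbol {noun}; 7:feekli {verb,preposition}; 8:sloukrial {preposition}; 9:biakisle {verb,preposition}; 10:zru {preposition}.
If word 2 were preposition, no tagging could satisfy rule 2; so word 2 is noun.
If word 3 were preposition, no tagging could satisfy rule 5; so word 3 is verb.
If word 4 were preposition, no tagging could satisfy rule 2; so word 4 is noun.
If word 7 were preposition, no tagging could satisfy rule 4; so word 7 is verb.
If word 9 were preposition, no tagging could satisfy rule 4; so word 9 is verb.
If word 1 were verb, no tagging could satisfy rule 1; so word 1 is preposition.
That leaves exactly one tagging: preposition noun verb noun noun noun verb preposition verb preposition.
Check: rule 1 satisfied; rule 2 satisfied; rule 3 satisfied; rule 4 satisfied; rule 5 satisfied.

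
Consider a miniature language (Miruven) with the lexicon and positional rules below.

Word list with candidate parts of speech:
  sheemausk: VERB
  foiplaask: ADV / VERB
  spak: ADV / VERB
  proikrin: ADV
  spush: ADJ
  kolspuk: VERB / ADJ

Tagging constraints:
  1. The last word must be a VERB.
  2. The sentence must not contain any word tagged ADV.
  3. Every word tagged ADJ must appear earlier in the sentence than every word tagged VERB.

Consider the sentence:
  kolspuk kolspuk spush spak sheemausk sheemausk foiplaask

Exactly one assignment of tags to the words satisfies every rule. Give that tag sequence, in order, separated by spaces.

ADJ ADJ ADJ VERB VERB VERB VERB

Candidates per position — 1:kolspuk {VERB,ADJ}; 2:kolspuk {VERB,ADJ}; 3:spush {ADJ}; 4:spak {ADV,VERB}; 5:sheemausk {VERB}; 6:sheemausk {VERB}; 7:foiplaask {ADV,VERB}.
If word 1 were VERB, no tagging could satisfy rule 3; so word 1 is ADJ.
If word 2 were VERB, no tagging could satisfy rule 3; so word 2 is ADJ.
If word 4 were ADV, no tagging could satisfy rule 2; so word 4 is VERB.
If word 7 were ADV, no tagging could satisfy rule 1; so word 7 is VERB.
The unique satisfying tagging is: ADJ ADJ ADJ VERB VERB VERB VERB.
Rule-by-rule: rule 1 holds; rule 2 holds; rule 3 holds.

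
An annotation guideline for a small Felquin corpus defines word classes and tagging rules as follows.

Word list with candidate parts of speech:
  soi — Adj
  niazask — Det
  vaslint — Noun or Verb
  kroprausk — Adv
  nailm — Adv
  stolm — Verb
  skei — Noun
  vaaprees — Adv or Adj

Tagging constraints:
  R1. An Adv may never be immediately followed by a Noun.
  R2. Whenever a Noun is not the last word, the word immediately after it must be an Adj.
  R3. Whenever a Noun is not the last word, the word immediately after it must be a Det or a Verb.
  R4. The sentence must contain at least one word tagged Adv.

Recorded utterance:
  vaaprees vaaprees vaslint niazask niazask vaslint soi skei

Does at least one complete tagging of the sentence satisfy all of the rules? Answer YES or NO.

YES

Candidates per position — 1:vaaprees {Adv,Adj}; 2:vaaprees {Adv,Adj}; 3:vaslint {Noun,Verb}; 4:niazask {Det}; 5:niazask {Det}; 6:vaslint {Noun,Verb}; 7:soi {Adj}; 8:skei {Noun}.
One satisfying assignment: Adv Adv Verb Det Det Verb Adj Noun.
Verifying each rule — rule 1 holds; rule 2 holds; rule 3 holds; rule 4 holds.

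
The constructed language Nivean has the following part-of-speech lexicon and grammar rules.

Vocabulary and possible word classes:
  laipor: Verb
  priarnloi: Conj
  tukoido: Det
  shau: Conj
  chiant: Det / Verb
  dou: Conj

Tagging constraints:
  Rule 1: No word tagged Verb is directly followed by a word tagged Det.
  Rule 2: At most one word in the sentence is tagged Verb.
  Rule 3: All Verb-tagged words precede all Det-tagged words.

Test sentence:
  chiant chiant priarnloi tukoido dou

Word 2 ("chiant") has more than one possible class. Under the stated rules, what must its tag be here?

Det

Candidates per position — 1:chiant {Det,Verb}; 2:chiant {Det,Verb}; 3:priarnloi {Conj}; 4:tukoido {Det}; 5:dou {Conj}.
Position 2: the remaining choice is settled jointly with positions 1 — only Det at position 2 is part of a tagging that satisfies every rule.
The unique satisfying tagging is: Det Det Conj Det Conj.
Rule-by-rule: rule 1 holds; rule 2 holds; rule 3 holds.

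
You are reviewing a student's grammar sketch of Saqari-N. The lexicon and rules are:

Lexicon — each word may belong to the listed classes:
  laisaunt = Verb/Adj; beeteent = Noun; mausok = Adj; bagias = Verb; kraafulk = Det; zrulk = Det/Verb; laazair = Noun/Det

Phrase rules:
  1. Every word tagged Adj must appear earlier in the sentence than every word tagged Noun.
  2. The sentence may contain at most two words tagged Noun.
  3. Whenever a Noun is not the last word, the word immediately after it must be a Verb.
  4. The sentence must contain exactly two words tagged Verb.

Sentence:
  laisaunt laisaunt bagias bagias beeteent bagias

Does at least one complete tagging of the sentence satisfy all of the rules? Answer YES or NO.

Candidates per position — 1:laisaunt {Verb,Adj}; 2:laisaunt {Verb,Adj}; 3:bagias {Verb}; 4:bagias {Verb}; 5:beeteent {Noun}; 6:bagias {Verb}.
Rule 4 cannot be satisfied by any choice of tags from the lexicon.
So there is no consistent tagging.

NO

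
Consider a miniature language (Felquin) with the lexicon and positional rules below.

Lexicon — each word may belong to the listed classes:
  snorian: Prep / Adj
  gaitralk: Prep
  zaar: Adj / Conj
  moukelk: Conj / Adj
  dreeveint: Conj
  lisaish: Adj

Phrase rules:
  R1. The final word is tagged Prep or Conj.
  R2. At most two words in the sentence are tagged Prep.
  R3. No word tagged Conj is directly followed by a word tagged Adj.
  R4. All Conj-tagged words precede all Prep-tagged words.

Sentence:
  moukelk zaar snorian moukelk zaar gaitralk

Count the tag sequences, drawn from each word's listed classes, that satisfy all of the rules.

6

Candidates per position — 1:moukelk {Conj,Adj}; 2:zaar {Adj,Conj}; 3:snorian {Prep,Adj}; 4:moukelk {Conj,Adj}; 5:zaar {Adj,Conj}; 6:gaitralk {Prep}.
There are 32 candidate sequences in total.
Checking each against the rules leaves 6 sequences.
Count = 6.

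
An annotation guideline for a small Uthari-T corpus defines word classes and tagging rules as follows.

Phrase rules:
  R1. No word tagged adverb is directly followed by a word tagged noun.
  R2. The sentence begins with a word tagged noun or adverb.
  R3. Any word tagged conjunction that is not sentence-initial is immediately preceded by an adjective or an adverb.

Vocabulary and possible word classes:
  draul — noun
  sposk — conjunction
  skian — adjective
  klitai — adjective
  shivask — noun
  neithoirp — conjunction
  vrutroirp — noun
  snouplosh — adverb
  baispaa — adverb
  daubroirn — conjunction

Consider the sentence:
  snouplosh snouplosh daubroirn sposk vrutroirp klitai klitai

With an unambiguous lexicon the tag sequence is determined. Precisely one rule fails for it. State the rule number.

Fixed tagging: adverb adverb conjunction conjunction noun adjective adjective.
Rule check: R1 ok, R2 ok, R3 fails.
Only rule 3 fails.

3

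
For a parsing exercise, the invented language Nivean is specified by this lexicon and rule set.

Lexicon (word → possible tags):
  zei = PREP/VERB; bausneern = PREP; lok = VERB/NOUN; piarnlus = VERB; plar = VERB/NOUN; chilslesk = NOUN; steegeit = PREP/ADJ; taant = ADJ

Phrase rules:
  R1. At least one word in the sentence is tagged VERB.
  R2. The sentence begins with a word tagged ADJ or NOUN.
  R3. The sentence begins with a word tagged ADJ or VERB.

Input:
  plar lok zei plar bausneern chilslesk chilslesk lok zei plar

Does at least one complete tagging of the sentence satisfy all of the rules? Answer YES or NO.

NO

Candidates per position — 1:plar {VERB,NOUN}; 2:lok {VERB,NOUN}; 3:zei {PREP,VERB}; 4:plar {VERB,NOUN}; 5:bausneern {PREP}; 6:chilslesk {NOUN}; 7:chilslesk {NOUN}; 8:lok {VERB,NOUN}; 9:zei {PREP,VERB}; 10:plar {VERB,NOUN}.
Every candidate sequence violates at least one rule; no consistent tagging exists.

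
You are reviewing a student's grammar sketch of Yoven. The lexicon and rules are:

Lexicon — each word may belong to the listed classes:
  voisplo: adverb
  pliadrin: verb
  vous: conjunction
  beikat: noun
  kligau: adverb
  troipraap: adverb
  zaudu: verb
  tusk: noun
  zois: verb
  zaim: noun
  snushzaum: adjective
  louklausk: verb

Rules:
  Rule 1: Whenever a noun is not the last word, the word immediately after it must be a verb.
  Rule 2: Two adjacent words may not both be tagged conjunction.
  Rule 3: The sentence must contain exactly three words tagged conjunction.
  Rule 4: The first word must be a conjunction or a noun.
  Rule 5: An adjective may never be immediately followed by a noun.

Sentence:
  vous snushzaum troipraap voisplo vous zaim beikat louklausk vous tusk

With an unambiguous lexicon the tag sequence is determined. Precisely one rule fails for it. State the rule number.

Fixed tagging: conjunction adjective adverb adverb conjunction noun noun verb conjunction noun.
Checking each rule: R1 violated, R2 holds, R3 holds, R4 holds, R5 holds.
Only rule 1 fails.

1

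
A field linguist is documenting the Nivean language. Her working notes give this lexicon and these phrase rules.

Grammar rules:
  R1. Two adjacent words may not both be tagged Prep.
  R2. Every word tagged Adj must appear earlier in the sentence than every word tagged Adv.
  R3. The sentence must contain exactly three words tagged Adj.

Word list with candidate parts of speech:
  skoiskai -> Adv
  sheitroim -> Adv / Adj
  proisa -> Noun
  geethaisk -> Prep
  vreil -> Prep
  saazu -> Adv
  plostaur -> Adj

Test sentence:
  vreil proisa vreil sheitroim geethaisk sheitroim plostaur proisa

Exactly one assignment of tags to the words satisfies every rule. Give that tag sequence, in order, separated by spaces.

Prep Noun Prep Adj Prep Adj Adj Noun

Candidates per position — 1:vreil {Prep}; 2:proisa {Noun}; 3:vreil {Prep}; 4:sheitroim {Adv,Adj}; 5:geethaisk {Prep}; 6:sheitroim {Adv,Adj}; 7:plostaur {Adj}; 8:proisa {Noun}.
Position 4: tagging it Adv would leave rule 2 unsatisfiable, so it must be Adj.
Position 6: tagging it Adv would leave rule 2 unsatisfiable, so it must be Adj.
So the tagging must be: Prep Noun Prep Adj Prep Adj Adj Noun.
Rule-by-rule: rule 1 ✓; rule 2 ✓; rule 3 ✓.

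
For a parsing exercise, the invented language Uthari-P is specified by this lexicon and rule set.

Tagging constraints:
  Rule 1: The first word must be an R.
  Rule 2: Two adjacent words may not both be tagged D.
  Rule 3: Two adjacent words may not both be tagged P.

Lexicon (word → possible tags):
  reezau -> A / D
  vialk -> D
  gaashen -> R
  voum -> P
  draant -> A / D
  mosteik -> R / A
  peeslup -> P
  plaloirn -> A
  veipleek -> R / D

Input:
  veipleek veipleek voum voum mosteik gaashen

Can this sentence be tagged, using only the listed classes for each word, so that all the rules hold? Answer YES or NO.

NO

Candidates per position — 1:veipleek {R,D}; 2:veipleek {R,D}; 3:voum {P}; 4:voum {P}; 5:mosteik {R,A}; 6:gaashen {R}.
Rule 3 cannot be satisfied by any choice of tags from the lexicon.
So there is no consistent tagging.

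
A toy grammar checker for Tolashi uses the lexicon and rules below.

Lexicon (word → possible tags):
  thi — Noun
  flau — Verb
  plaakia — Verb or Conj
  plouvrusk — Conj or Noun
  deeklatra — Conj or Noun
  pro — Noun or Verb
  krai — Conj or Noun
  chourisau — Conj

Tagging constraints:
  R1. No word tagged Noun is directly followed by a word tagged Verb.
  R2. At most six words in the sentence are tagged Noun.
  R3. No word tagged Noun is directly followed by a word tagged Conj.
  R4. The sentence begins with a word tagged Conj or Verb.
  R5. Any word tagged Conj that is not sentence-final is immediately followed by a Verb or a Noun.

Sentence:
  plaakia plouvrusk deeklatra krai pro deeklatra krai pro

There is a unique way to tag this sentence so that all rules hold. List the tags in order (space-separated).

Verb Conj Noun Noun Noun Noun Noun Noun

Candidates per position — 1:plaakia {Verb,Conj}; 2:plouvrusk {Conj,Noun}; 3:deeklatra {Conj,Noun}; 4:krai {Conj,Noun}; 5:pro {Noun,Verb}; 6:deeklatra {Conj,Noun}; 7:krai {Conj,Noun}; 8:pro {Noun,Verb}.
The remaining ambiguous positions (1, 2, 3, 4, 5, 6, 7, 8) are resolved jointly — only one combination satisfies every rule.
So the tagging must be: Verb Conj Noun Noun Noun Noun Noun Noun.
Rule-by-rule: rule 1 holds; rule 2 holds; rule 3 holds; rule 4 holds; rule 5 holds.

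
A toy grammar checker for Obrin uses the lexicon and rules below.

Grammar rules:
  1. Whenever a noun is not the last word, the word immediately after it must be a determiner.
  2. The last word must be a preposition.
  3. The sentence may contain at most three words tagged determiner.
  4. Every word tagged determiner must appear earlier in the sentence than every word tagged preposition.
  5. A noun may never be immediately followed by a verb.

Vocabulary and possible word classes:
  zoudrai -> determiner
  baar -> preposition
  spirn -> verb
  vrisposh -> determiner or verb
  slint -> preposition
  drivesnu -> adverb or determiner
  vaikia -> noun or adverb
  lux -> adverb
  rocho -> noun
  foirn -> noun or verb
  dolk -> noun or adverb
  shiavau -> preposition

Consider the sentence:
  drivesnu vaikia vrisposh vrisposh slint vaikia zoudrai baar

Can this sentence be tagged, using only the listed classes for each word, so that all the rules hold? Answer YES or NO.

Candidates per position — 1:drivesnu {adverb,determiner}; 2:vaikia {noun,adverb}; 3:vrisposh {determiner,verb}; 4:vrisposh {determiner,verb}; 5:slint {preposition}; 6:vaikia {noun,adverb}; 7:zoudrai {determiner}; 8:baar {preposition}.
Rule 4 cannot be satisfied by any choice of tags from the lexicon.
So there is no consistent tagging.

NO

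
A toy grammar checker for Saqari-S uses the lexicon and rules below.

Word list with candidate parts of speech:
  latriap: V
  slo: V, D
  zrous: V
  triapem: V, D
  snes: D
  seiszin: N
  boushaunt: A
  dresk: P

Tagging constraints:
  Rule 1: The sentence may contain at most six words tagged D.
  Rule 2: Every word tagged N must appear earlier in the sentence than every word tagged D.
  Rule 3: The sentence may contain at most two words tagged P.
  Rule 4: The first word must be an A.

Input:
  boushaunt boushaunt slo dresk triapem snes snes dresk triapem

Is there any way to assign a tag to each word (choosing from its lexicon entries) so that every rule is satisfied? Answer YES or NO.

Candidates per position — 1:boushaunt {A}; 2:boushaunt {A}; 3:slo {V,D}; 4:dresk {P}; 5:triapem {V,D}; 6:snes {D}; 7:snes {D}; 8:dresk {P}; 9:triapem {V,D}.
One satisfying assignment: A A D P D D D P V.
Rule-by-rule: rule 1 holds; rule 2 holds; rule 3 holds; rule 4 holds.

YES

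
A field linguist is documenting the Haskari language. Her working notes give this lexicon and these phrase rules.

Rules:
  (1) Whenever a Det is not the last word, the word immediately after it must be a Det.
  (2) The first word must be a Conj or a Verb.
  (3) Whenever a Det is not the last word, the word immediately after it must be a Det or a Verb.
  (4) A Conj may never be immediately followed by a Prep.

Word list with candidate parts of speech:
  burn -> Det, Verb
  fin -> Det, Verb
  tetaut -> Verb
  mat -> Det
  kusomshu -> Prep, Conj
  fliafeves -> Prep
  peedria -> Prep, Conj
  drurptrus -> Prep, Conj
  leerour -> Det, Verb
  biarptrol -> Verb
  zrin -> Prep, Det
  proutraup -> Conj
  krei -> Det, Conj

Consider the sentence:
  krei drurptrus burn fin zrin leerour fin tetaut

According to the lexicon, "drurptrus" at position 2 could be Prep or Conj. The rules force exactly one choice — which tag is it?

Conj

Candidates per position — 1:krei {Det,Conj}; 2:drurptrus {Prep,Conj}; 3:burn {Det,Verb}; 4:fin {Det,Verb}; 5:zrin {Prep,Det}; 6:leerour {Det,Verb}; 7:fin {Det,Verb}; 8:tetaut {Verb}.
At position 1, choosing Det makes rule 1 impossible to satisfy; hence Conj.
At position 2, choosing Prep makes rule 4 impossible to satisfy; hence Conj.
At position 3, choosing Det makes rule 1 impossible to satisfy; hence Verb.
At position 4, choosing Det makes rule 1 impossible to satisfy; hence Verb.
At position 5, choosing Det makes rule 1 impossible to satisfy; hence Prep.
At position 6, choosing Det makes rule 1 impossible to satisfy; hence Verb.
At position 7, choosing Det makes rule 1 impossible to satisfy; hence Verb.
So the tagging must be: Conj Conj Verb Verb Prep Verb Verb Verb.
Verifying each rule — rule 1 ok; rule 2 ok; rule 3 ok; rule 4 ok.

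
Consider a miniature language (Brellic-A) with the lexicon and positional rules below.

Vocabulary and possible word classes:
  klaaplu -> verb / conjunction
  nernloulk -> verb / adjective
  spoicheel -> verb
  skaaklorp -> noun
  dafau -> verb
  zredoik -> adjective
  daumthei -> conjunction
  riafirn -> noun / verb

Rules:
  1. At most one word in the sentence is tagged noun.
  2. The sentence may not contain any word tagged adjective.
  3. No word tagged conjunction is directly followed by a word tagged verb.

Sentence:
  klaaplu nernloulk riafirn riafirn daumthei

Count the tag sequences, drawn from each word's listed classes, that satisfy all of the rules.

3

Candidates per position — 1:klaaplu {verb,conjunction}; 2:nernloulk {verb,adjective}; 3:riafirn {noun,verb}; 4:riafirn {noun,verb}; 5:daumthei {conjunction}.
There are 16 candidate sequences in total.
The sequences that satisfy every rule: verb verb noun verb conjunction; verb verb verb noun conjunction; verb verb verb verb conjunction.
Count = 3.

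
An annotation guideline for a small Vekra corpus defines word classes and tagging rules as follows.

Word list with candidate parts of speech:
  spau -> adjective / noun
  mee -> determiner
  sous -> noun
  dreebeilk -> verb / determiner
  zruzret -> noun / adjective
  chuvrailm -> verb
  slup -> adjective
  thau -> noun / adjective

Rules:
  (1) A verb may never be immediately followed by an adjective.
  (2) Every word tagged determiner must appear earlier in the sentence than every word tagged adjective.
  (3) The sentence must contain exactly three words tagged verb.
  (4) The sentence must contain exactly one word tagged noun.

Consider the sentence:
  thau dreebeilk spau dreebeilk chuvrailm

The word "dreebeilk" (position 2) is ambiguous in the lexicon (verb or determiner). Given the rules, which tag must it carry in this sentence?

verb

Candidates per position — 1:thau {noun,adjective}; 2:dreebeilk {verb,determiner}; 3:spau {adjective,noun}; 4:dreebeilk {verb,determiner}; 5:chuvrailm {verb}.
Position 2: tagging it determiner would leave rule 3 unsatisfiable, so it must be verb.
Position 3: tagging it adjective would leave rule 1 unsatisfiable, so it must be noun.
Position 4: tagging it determiner would leave rule 3 unsatisfiable, so it must be verb.
Position 1: tagging it noun would leave rule 4 unsatisfiable, so it must be adjective.
The only consistent sequence is: adjective verb noun verb verb.
Check: rule 1 satisfied; rule 2 satisfied; rule 3 satisfied; rule 4 satisfied.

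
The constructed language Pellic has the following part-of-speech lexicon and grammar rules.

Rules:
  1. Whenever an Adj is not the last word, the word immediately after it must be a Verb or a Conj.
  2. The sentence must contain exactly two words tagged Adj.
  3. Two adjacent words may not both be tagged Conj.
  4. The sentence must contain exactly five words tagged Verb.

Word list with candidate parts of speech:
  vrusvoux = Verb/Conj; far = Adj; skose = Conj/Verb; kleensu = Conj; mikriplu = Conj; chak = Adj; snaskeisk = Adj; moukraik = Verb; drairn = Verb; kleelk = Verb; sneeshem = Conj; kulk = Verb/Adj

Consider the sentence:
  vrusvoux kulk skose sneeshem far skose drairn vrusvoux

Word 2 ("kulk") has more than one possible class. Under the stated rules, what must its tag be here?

Adj

Candidates per position — 1:vrusvoux {Verb,Conj}; 2:kulk {Verb,Adj}; 3:skose {Conj,Verb}; 4:sneeshem {Conj}; 5:far {Adj}; 6:skose {Conj,Verb}; 7:drairn {Verb}; 8:vrusvoux {Verb,Conj}.
Word 2 cannot be Verb — rule 2 would then fail for every completion. It is Adj.
Word 3 cannot be Conj — rule 3 would then fail for every completion. It is Verb.
Word 6 cannot be Conj — rule 4 would then fail for every completion. It is Verb.
Word 8 cannot be Conj — rule 4 would then fail for every completion. It is Verb.
Word 1 cannot be Conj — rule 4 would then fail for every completion. It is Verb.
So the tagging must be: Verb Adj Verb Conj Adj Verb Verb Verb.
Rule-by-rule: rule 1 satisfied; rule 2 satisfied; rule 3 satisfied; rule 4 satisfied.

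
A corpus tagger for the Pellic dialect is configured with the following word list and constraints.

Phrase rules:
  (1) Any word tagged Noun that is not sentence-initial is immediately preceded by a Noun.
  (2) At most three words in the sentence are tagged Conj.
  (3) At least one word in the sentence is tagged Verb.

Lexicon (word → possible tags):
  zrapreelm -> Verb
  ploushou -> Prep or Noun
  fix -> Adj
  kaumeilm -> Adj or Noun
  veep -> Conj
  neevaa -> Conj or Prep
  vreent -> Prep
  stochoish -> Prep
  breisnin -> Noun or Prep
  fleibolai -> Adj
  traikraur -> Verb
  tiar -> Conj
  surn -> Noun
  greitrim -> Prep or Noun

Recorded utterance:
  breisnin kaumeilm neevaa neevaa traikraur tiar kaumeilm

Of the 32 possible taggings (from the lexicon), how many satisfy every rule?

12

Candidates per position — 1:breisnin {Noun,Prep}; 2:kaumeilm {Adj,Noun}; 3:neevaa {Conj,Prep}; 4:neevaa {Conj,Prep}; 5:traikraur {Verb}; 6:tiar {Conj}; 7:kaumeilm {Adj,Noun}.
There are 32 candidate sequences in total.
Checking each against the rules leaves 12 sequences.
Count = 12.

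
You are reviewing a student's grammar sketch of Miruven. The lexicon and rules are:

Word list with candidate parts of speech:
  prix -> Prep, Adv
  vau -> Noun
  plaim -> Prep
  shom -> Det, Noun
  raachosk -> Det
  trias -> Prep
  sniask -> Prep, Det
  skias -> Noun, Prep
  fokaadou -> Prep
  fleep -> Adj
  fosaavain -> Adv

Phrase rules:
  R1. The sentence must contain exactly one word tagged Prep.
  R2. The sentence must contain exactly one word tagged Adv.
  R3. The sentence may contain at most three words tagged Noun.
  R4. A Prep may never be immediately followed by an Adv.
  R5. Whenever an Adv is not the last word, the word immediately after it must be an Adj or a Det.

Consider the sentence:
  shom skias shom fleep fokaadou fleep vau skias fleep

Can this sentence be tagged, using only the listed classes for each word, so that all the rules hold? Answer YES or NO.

NO

Candidates per position — 1:shom {Det,Noun}; 2:skias {Noun,Prep}; 3:shom {Det,Noun}; 4:fleep {Adj}; 5:fokaadou {Prep}; 6:fleep {Adj}; 7:vau {Noun}; 8:skias {Noun,Prep}; 9:fleep {Adj}.
Rule 2 cannot be satisfied by any choice of tags from the lexicon.
So there is no consistent tagging.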